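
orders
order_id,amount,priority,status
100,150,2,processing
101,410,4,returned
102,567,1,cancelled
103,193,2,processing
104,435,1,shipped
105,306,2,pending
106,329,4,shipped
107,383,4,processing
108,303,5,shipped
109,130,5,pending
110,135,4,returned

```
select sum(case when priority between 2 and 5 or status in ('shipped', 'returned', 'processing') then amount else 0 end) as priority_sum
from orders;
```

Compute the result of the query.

order_id=100: ✓ → 150
order_id=101: ✓ → 410
order_id=102: ✗
order_id=103: ✓ → 193
order_id=104: ✓ → 435
order_id=105: ✓ → 306
order_id=106: ✓ → 329
order_id=107: ✓ → 383
order_id=108: ✓ → 303
order_id=109: ✓ → 130
order_id=110: ✓ → 135
priority_sum = 150 + 410 + 193 + 435 + 306 + 329 + 383 + 303 + 130 + 135 = 2774

2774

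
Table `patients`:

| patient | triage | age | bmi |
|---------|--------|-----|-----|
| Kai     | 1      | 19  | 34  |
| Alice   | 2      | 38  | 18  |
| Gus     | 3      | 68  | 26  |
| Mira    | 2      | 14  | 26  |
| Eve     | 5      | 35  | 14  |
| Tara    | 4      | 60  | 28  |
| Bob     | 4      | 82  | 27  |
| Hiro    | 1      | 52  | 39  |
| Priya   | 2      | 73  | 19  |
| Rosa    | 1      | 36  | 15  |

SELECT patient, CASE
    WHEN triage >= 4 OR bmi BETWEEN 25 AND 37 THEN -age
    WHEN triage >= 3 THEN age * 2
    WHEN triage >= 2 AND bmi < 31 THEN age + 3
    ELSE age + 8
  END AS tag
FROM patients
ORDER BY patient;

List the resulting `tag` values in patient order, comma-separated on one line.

patient=Alice: triage >= 2 AND bmi < 31 → 41
patient=Bob: triage >= 4 OR bmi BETWEEN 25 AND 37 → -82
patient=Eve: triage >= 4 OR bmi BETWEEN 25 AND 37 → -35
patient=Gus: triage >= 4 OR bmi BETWEEN 25 AND 37 → -68
patient=Hiro: ELSE → 60
patient=Kai: triage >= 4 OR bmi BETWEEN 25 AND 37 → -19
patient=Mira: triage >= 4 OR bmi BETWEEN 25 AND 37 → -14
patient=Priya: triage >= 2 AND bmi < 31 → 76
patient=Rosa: ELSE → 44
patient=Tara: triage >= 4 OR bmi BETWEEN 25 AND 37 → -60

41, -82, -35, -68, 60, -19, -14, 76, 44, -60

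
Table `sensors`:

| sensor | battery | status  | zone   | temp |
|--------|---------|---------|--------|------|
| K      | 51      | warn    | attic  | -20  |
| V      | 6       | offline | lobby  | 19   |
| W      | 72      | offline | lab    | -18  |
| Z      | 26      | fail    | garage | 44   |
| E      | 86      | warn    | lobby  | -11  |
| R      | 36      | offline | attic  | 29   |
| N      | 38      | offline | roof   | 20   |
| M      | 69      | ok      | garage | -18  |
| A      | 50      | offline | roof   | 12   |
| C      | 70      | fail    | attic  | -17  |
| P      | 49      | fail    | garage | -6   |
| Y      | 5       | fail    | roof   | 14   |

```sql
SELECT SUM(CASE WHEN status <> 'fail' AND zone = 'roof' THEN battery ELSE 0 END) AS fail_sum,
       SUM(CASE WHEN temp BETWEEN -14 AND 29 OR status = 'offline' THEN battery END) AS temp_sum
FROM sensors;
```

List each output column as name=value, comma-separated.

[fail_sum: status <> 'fail' AND zone = 'roof']
sensor=K: ✗
sensor=V: ✗
sensor=W: ✗
sensor=Z: ✗
sensor=E: ✗
sensor=R: ✗
sensor=N: ✓ → 38
sensor=M: ✗
sensor=A: ✓ → 50
sensor=C: ✗
sensor=P: ✗
sensor=Y: ✗
fail_sum = 38 + 50 = 88
—
[temp_sum: temp BETWEEN -14 AND 29 OR status = 'offline']
sensor=K: ✗
sensor=V: ✓ → 6
sensor=W: ✓ → 72
sensor=Z: ✗
sensor=E: ✓ → 86
sensor=R: ✓ → 36
sensor=N: ✓ → 38
sensor=M: ✗
sensor=A: ✓ → 50
sensor=C: ✗
sensor=P: ✓ → 49
sensor=Y: ✓ → 5
temp_sum = 6 + 72 + 86 + 36 + 38 + 50 + 49 + 5 = 342

fail_sum=88, temp_sum=342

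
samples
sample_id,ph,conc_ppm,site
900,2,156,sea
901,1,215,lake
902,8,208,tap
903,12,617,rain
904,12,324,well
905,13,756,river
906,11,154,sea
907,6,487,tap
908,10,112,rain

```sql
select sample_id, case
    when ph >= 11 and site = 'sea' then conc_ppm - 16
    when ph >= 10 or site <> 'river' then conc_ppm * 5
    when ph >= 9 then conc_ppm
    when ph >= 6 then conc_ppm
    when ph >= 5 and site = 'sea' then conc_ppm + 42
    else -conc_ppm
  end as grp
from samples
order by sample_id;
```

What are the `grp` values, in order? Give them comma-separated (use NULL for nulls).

780, 1075, 1040, 3085, 1620, 3780, 138, 2435, 560

sample_id=900: ph >= 10 or site <> 'river' → 780
sample_id=901: ph >= 10 or site <> 'river' → 1075
sample_id=902: ph >= 10 or site <> 'river' → 1040
sample_id=903: ph >= 10 or site <> 'river' → 3085
sample_id=904: ph >= 10 or site <> 'river' → 1620
sample_id=905: ph >= 10 or site <> 'river' → 3780
sample_id=906: ph >= 11 and site = 'sea' → 138
sample_id=907: ph >= 10 or site <> 'river' → 2435
sample_id=908: ph >= 10 or site <> 'river' → 560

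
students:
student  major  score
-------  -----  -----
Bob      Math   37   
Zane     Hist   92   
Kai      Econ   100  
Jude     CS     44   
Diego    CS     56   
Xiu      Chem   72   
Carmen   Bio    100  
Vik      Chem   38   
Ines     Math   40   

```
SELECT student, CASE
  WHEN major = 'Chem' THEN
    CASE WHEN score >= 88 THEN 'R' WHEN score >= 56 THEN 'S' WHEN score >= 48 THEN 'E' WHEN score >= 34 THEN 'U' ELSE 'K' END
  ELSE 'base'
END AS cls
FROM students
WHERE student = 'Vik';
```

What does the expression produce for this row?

student = Vik: major=Chem, score=38.
major='Chem' → inner[score >= 34] → U

U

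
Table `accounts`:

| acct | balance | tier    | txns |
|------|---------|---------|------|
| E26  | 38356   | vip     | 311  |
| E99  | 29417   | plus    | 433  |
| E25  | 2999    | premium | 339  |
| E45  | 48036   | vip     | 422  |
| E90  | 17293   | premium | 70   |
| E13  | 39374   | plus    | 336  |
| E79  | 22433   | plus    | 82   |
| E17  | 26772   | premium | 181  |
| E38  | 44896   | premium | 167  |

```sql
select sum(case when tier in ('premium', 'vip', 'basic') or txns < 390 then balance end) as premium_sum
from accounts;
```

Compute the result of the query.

acct=E26: ✓ → 38356
acct=E99: ✗
acct=E25: ✓ → 2999
acct=E45: ✓ → 48036
acct=E90: ✓ → 17293
acct=E13: ✓ → 39374
acct=E79: ✓ → 22433
acct=E17: ✓ → 26772
acct=E38: ✓ → 44896
premium_sum = 38356 + 2999 + 48036 + 17293 + 39374 + 22433 + 26772 + 44896 = 240159

240159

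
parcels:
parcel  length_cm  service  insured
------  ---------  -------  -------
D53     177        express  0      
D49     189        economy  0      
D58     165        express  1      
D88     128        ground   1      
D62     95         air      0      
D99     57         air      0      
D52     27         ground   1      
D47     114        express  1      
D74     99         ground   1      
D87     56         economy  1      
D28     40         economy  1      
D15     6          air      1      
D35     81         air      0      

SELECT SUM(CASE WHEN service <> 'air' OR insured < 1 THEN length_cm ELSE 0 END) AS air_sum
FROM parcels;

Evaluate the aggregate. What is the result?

parcel=D53: ✓ → 177
parcel=D49: ✓ → 189
parcel=D58: ✓ → 165
parcel=D88: ✓ → 128
parcel=D62: ✓ → 95
parcel=D99: ✓ → 57
parcel=D52: ✓ → 27
parcel=D47: ✓ → 114
parcel=D74: ✓ → 99
parcel=D87: ✓ → 56
parcel=D28: ✓ → 40
parcel=D15: ✗
parcel=D35: ✓ → 81
air_sum = 177 + 189 + 165 + 128 + 95 + 57 + 27 + 114 + 99 + 56 + 40 + 81 = 1228

1228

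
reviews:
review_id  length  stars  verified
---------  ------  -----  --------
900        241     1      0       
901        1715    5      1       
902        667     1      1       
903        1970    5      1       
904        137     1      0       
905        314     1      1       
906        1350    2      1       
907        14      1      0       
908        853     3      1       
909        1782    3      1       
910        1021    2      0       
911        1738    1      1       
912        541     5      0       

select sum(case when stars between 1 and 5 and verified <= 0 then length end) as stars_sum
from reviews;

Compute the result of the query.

review_id=900: ✓ → 241
review_id=901: ✗
review_id=902: ✗
review_id=903: ✗
review_id=904: ✓ → 137
review_id=905: ✗
review_id=906: ✗
review_id=907: ✓ → 14
review_id=908: ✗
review_id=909: ✗
review_id=910: ✓ → 1021
review_id=911: ✗
review_id=912: ✓ → 541
stars_sum = 241 + 137 + 14 + 1021 + 541 = 1954

1954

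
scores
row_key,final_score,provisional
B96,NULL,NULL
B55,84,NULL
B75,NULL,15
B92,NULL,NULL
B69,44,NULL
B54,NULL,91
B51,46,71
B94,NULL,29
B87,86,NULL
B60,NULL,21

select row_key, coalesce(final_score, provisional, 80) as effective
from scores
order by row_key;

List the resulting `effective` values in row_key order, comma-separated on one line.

row_key=B51: final_score=46 → 46
row_key=B54: final_score=NULL, provisional=91 → 91
row_key=B55: final_score=84 → 84
row_key=B60: final_score=NULL, provisional=21 → 21
row_key=B69: final_score=44 → 44
row_key=B75: final_score=NULL, provisional=15 → 15
row_key=B87: final_score=86 → 86
row_key=B92: final_score=NULL, provisional=NULL, → literal 80 → 80
row_key=B94: final_score=NULL, provisional=29 → 29
row_key=B96: final_score=NULL, provisional=NULL, → literal 80 → 80

46, 91, 84, 21, 44, 15, 86, 80, 29, 80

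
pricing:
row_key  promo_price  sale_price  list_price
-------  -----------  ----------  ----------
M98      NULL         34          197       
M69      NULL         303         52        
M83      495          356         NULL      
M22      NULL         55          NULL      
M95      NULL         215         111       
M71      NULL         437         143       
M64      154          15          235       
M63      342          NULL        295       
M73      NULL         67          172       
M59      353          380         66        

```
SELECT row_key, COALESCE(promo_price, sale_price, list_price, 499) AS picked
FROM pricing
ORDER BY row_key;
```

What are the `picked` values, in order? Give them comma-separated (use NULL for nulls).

row_key=M22: promo_price=NULL, sale_price=55 → 55
row_key=M59: promo_price=353 → 353
row_key=M63: promo_price=342 → 342
row_key=M64: promo_price=154 → 154
row_key=M69: promo_price=NULL, sale_price=303 → 303
row_key=M71: promo_price=NULL, sale_price=437 → 437
row_key=M73: promo_price=NULL, sale_price=67 → 67
row_key=M83: promo_price=495 → 495
row_key=M95: promo_price=NULL, sale_price=215 → 215
row_key=M98: promo_price=NULL, sale_price=34 → 34

55, 353, 342, 154, 303, 437, 67, 495, 215, 34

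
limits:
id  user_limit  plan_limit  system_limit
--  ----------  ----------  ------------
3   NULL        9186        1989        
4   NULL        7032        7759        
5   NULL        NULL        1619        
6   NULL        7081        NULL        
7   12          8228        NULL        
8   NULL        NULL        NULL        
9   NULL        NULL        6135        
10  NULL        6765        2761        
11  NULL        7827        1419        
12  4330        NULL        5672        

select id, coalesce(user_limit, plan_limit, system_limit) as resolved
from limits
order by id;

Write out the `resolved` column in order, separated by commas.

9186, 7032, 1619, 7081, 12, NULL, 6135, 6765, 7827, 4330

id=3: user_limit=NULL, plan_limit=9186 → 9186
id=4: user_limit=NULL, plan_limit=7032 → 7032
id=5: user_limit=NULL, plan_limit=NULL, system_limit=1619 → 1619
id=6: user_limit=NULL, plan_limit=7081 → 7081
id=7: user_limit=12 → 12
id=8: user_limit=NULL, plan_limit=NULL, system_limit=NULL (all NULL) → NULL
id=9: user_limit=NULL, plan_limit=NULL, system_limit=6135 → 6135
id=10: user_limit=NULL, plan_limit=6765 → 6765
id=11: user_limit=NULL, plan_limit=7827 → 7827
id=12: user_limit=4330 → 4330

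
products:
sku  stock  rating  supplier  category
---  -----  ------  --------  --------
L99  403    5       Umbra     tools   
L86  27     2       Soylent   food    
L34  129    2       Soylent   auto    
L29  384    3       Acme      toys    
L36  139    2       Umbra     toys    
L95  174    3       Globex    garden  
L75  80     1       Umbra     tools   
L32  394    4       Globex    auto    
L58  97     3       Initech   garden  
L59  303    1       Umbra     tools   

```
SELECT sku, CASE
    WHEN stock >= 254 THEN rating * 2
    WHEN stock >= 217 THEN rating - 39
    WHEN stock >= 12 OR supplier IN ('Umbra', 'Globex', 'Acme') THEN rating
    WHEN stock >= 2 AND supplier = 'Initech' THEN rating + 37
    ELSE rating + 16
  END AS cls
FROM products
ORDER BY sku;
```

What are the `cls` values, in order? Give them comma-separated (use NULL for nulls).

sku=L29: stock >= 254 → 6
sku=L32: stock >= 254 → 8
sku=L34: stock >= 12 OR supplier IN ('Umbra', 'Globex', 'Acme') → 2
sku=L36: stock >= 12 OR supplier IN ('Umbra', 'Globex', 'Acme') → 2
sku=L58: stock >= 12 OR supplier IN ('Umbra', 'Globex', 'Acme') → 3
sku=L59: stock >= 254 → 2
sku=L75: stock >= 12 OR supplier IN ('Umbra', 'Globex', 'Acme') → 1
sku=L86: stock >= 12 OR supplier IN ('Umbra', 'Globex', 'Acme') → 2
sku=L95: stock >= 12 OR supplier IN ('Umbra', 'Globex', 'Acme') → 3
sku=L99: stock >= 254 → 10

6, 8, 2, 2, 3, 2, 1, 2, 3, 10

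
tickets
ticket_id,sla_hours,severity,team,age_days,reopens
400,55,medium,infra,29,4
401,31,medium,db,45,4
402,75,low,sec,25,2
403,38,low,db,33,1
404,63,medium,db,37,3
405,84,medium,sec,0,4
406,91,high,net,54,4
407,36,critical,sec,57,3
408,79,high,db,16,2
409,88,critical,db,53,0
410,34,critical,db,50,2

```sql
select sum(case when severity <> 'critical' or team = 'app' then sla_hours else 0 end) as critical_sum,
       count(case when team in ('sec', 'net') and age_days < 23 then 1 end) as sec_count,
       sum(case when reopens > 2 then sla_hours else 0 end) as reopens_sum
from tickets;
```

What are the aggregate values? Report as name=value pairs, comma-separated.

[critical_sum: severity <> 'critical' or team = 'app']
ticket_id=400: ✓ → 55
ticket_id=401: ✓ → 31
ticket_id=402: ✓ → 75
ticket_id=403: ✓ → 38
ticket_id=404: ✓ → 63
ticket_id=405: ✓ → 84
ticket_id=406: ✓ → 91
ticket_id=407: ✗
ticket_id=408: ✓ → 79
ticket_id=409: ✗
ticket_id=410: ✗
critical_sum = 55 + 31 + 75 + 38 + 63 + 84 + 91 + 79 = 516
—
[sec_count: team in ('sec', 'net') and age_days < 23]
ticket_id=400: ✗
ticket_id=401: ✗
ticket_id=402: ✗
ticket_id=403: ✗
ticket_id=404: ✗
ticket_id=405: ✓ → 1
ticket_id=406: ✗
ticket_id=407: ✗
ticket_id=408: ✗
ticket_id=409: ✗
ticket_id=410: ✗
sec_count = COUNT(1) = 1
—
[reopens_sum: reopens > 2]
ticket_id=400: ✓ → 55
ticket_id=401: ✓ → 31
ticket_id=402: ✗
ticket_id=403: ✗
ticket_id=404: ✓ → 63
ticket_id=405: ✓ → 84
ticket_id=406: ✓ → 91
ticket_id=407: ✓ → 36
ticket_id=408: ✗
ticket_id=409: ✗
ticket_id=410: ✗
reopens_sum = 55 + 31 + 63 + 84 + 91 + 36 = 360

critical_sum=516, sec_count=1, reopens_sum=360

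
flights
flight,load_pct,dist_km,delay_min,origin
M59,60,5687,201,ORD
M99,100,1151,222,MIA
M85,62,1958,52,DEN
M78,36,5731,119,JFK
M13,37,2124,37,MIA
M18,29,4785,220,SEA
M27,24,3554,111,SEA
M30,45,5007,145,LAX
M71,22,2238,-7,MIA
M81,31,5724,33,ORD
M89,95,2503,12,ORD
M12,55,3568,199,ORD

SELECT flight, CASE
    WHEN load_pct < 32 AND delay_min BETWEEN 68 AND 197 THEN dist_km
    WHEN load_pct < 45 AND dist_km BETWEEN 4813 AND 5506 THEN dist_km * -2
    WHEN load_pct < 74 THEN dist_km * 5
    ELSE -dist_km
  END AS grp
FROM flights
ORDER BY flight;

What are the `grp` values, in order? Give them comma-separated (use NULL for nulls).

flight=M12: load_pct < 74 → 17840
flight=M13: load_pct < 74 → 10620
flight=M18: load_pct < 74 → 23925
flight=M27: load_pct < 32 AND delay_min BETWEEN 68 AND 197 → 3554
flight=M30: load_pct < 74 → 25035
flight=M59: load_pct < 74 → 28435
flight=M71: load_pct < 74 → 11190
flight=M78: load_pct < 74 → 28655
flight=M81: load_pct < 74 → 28620
flight=M85: load_pct < 74 → 9790
flight=M89: ELSE → -2503
flight=M99: ELSE → -1151

17840, 10620, 23925, 3554, 25035, 28435, 11190, 28655, 28620, 9790, -2503, -1151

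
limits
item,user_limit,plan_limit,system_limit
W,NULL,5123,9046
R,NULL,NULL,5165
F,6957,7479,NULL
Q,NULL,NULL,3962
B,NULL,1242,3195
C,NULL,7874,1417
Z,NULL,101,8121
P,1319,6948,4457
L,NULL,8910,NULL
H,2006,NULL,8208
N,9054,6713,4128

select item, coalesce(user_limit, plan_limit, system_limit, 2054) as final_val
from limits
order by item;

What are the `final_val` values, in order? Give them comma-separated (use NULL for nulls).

item=B: user_limit=NULL, plan_limit=1242 → 1242
item=C: user_limit=NULL, plan_limit=7874 → 7874
item=F: user_limit=6957 → 6957
item=H: user_limit=2006 → 2006
item=L: user_limit=NULL, plan_limit=8910 → 8910
item=N: user_limit=9054 → 9054
item=P: user_limit=1319 → 1319
item=Q: user_limit=NULL, plan_limit=NULL, system_limit=3962 → 3962
item=R: user_limit=NULL, plan_limit=NULL, system_limit=5165 → 5165
item=W: user_limit=NULL, plan_limit=5123 → 5123
item=Z: user_limit=NULL, plan_limit=101 → 101

1242, 7874, 6957, 2006, 8910, 9054, 1319, 3962, 5165, 5123, 101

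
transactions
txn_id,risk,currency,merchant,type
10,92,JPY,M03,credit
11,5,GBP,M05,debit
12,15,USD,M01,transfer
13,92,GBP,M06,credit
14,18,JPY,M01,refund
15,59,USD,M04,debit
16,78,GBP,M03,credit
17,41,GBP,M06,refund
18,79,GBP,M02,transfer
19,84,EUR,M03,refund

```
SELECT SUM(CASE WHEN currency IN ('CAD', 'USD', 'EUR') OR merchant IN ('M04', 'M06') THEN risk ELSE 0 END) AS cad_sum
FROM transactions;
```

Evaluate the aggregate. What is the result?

291

txn_id=10: ✗
txn_id=11: ✗
txn_id=12: ✓ → 15
txn_id=13: ✓ → 92
txn_id=14: ✗
txn_id=15: ✓ → 59
txn_id=16: ✗
txn_id=17: ✓ → 41
txn_id=18: ✗
txn_id=19: ✓ → 84
cad_sum = 15 + 92 + 59 + 41 + 84 = 291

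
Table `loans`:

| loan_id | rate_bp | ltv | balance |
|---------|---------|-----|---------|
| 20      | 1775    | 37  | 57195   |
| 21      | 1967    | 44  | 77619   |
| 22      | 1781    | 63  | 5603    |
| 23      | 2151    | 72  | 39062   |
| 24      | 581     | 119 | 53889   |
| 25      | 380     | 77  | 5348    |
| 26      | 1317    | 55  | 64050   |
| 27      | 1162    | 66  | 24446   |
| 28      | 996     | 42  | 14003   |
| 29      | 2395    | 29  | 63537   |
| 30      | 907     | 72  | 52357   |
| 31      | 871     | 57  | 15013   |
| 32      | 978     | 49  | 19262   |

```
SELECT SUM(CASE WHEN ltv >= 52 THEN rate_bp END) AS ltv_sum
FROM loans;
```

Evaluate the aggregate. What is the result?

loan_id=20: ✗
loan_id=21: ✗
loan_id=22: ✓ → 1781
loan_id=23: ✓ → 2151
loan_id=24: ✓ → 581
loan_id=25: ✓ → 380
loan_id=26: ✓ → 1317
loan_id=27: ✓ → 1162
loan_id=28: ✗
loan_id=29: ✗
loan_id=30: ✓ → 907
loan_id=31: ✓ → 871
loan_id=32: ✗
ltv_sum = 1781 + 2151 + 581 + 380 + 1317 + 1162 + 907 + 871 = 9150

9150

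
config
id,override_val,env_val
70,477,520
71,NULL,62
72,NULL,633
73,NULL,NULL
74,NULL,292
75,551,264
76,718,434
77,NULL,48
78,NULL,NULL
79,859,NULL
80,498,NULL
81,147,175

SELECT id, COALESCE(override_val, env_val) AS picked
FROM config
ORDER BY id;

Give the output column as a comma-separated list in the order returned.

id=70: override_val=477 → 477
id=71: override_val=NULL, env_val=62 → 62
id=72: override_val=NULL, env_val=633 → 633
id=73: override_val=NULL, env_val=NULL (all NULL) → NULL
id=74: override_val=NULL, env_val=292 → 292
id=75: override_val=551 → 551
id=76: override_val=718 → 718
id=77: override_val=NULL, env_val=48 → 48
id=78: override_val=NULL, env_val=NULL (all NULL) → NULL
id=79: override_val=859 → 859
id=80: override_val=498 → 498
id=81: override_val=147 → 147

477, 62, 633, NULL, 292, 551, 718, 48, NULL, 859, 498, 147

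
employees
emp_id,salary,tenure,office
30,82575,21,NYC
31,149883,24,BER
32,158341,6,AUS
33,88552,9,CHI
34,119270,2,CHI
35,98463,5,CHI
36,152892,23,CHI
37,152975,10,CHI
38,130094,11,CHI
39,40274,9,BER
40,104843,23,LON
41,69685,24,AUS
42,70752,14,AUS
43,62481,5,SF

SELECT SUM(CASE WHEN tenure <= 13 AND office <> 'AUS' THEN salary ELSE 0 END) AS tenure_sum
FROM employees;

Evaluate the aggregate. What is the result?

692109

emp_id=30: ✗
emp_id=31: ✗
emp_id=32: ✗
emp_id=33: ✓ → 88552
emp_id=34: ✓ → 119270
emp_id=35: ✓ → 98463
emp_id=36: ✗
emp_id=37: ✓ → 152975
emp_id=38: ✓ → 130094
emp_id=39: ✓ → 40274
emp_id=40: ✗
emp_id=41: ✗
emp_id=42: ✗
emp_id=43: ✓ → 62481
tenure_sum = 88552 + 119270 + 98463 + 152975 + 130094 + 40274 + 62481 = 692109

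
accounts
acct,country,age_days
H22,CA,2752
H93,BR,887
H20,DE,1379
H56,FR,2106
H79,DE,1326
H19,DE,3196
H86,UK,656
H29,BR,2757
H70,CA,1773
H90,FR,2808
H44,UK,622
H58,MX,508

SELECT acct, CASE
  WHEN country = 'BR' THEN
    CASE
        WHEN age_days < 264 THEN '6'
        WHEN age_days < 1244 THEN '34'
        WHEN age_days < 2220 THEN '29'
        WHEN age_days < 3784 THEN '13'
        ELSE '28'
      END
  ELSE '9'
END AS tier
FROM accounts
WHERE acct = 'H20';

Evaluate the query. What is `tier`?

9

acct = H20: country=DE, age_days=1379.
country='DE' → outer ELSE → 9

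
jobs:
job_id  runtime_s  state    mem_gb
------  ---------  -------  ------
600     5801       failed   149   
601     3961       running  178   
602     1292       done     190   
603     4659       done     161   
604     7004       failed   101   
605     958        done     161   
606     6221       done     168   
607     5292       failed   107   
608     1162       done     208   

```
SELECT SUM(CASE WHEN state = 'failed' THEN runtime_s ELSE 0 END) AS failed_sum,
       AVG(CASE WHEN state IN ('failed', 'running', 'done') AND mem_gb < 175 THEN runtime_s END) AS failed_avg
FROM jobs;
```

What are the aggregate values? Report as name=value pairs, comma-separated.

failed_sum=18097, failed_avg=4989.1666666667

[failed_sum: state = 'failed']
job_id=600: ✓ → 5801
job_id=601: ✗
job_id=602: ✗
job_id=603: ✗
job_id=604: ✓ → 7004
job_id=605: ✗
job_id=606: ✗
job_id=607: ✓ → 5292
job_id=608: ✗
failed_sum = 5801 + 7004 + 5292 = 18097
—
[failed_avg: state IN ('failed', 'running', 'done') AND mem_gb < 175]
job_id=600: ✓ → 5801
job_id=601: ✗
job_id=602: ✗
job_id=603: ✓ → 4659
job_id=604: ✓ → 7004
job_id=605: ✓ → 958
job_id=606: ✓ → 6221
job_id=607: ✓ → 5292
job_id=608: ✗
failed_avg = (5801 + 4659 + 7004 + 958 + 6221 + 5292) / 6 = 4989.1666666667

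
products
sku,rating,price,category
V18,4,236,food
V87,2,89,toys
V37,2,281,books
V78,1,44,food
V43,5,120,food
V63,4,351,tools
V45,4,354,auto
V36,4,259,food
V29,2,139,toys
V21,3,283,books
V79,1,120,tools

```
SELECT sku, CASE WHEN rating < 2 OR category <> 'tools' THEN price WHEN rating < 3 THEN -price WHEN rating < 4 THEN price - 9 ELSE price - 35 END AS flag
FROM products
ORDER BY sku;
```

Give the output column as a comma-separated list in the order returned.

236, 283, 139, 259, 281, 120, 354, 316, 44, 120, 89

sku=V18: rating < 2 OR category <> 'tools' → 236
sku=V21: rating < 2 OR category <> 'tools' → 283
sku=V29: rating < 2 OR category <> 'tools' → 139
sku=V36: rating < 2 OR category <> 'tools' → 259
sku=V37: rating < 2 OR category <> 'tools' → 281
sku=V43: rating < 2 OR category <> 'tools' → 120
sku=V45: rating < 2 OR category <> 'tools' → 354
sku=V63: ELSE → 316
sku=V78: rating < 2 OR category <> 'tools' → 44
sku=V79: rating < 2 OR category <> 'tools' → 120
sku=V87: rating < 2 OR category <> 'tools' → 89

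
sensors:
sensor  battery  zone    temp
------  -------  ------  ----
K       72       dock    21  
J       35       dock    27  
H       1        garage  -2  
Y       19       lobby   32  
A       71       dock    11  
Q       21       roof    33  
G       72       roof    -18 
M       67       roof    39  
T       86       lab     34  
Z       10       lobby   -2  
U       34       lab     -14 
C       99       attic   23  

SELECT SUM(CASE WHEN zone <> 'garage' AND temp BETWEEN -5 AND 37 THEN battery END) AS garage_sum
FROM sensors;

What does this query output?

sensor=K: ✓ → 72
sensor=J: ✓ → 35
sensor=H: ✗
sensor=Y: ✓ → 19
sensor=A: ✓ → 71
sensor=Q: ✓ → 21
sensor=G: ✗
sensor=M: ✗
sensor=T: ✓ → 86
sensor=Z: ✓ → 10
sensor=U: ✗
sensor=C: ✓ → 99
garage_sum = 72 + 35 + 19 + 71 + 21 + 86 + 10 + 99 = 413

413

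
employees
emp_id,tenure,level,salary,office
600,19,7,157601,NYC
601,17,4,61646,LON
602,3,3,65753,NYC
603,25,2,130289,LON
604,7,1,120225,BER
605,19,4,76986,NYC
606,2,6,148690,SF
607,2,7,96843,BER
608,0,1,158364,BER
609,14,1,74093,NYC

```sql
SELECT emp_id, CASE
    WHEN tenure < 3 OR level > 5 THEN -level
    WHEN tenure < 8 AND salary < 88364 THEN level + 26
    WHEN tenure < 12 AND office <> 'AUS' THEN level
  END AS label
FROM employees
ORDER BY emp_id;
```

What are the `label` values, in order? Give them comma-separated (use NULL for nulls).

emp_id=600: tenure < 3 OR level > 5 → -7
emp_id=601: (no match → NULL) → NULL
emp_id=602: tenure < 8 AND salary < 88364 → 29
emp_id=603: (no match → NULL) → NULL
emp_id=604: tenure < 12 AND office <> 'AUS' → 1
emp_id=605: (no match → NULL) → NULL
emp_id=606: tenure < 3 OR level > 5 → -6
emp_id=607: tenure < 3 OR level > 5 → -7
emp_id=608: tenure < 3 OR level > 5 → -1
emp_id=609: (no match → NULL) → NULL

-7, NULL, 29, NULL, 1, NULL, -6, -7, -1, NULL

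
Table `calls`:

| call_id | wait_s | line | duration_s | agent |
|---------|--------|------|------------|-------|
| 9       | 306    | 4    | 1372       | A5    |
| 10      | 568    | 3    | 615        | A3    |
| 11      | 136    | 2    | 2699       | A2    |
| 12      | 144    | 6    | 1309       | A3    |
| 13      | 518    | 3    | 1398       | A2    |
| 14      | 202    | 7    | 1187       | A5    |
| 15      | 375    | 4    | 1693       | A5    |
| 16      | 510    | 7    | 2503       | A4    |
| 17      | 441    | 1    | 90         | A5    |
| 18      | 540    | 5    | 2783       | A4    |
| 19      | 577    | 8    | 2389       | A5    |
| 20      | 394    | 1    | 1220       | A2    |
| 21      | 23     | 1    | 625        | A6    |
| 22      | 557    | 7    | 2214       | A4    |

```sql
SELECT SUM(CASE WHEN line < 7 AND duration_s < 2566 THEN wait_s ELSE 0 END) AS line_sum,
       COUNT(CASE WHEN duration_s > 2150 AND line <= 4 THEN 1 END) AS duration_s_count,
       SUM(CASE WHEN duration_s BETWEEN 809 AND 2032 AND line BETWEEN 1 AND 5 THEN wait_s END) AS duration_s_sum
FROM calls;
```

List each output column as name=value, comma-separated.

[line_sum: line < 7 AND duration_s < 2566]
call_id=9: ✓ → 306
call_id=10: ✓ → 568
call_id=11: ✗
call_id=12: ✓ → 144
call_id=13: ✓ → 518
call_id=14: ✗
call_id=15: ✓ → 375
call_id=16: ✗
call_id=17: ✓ → 441
call_id=18: ✗
call_id=19: ✗
call_id=20: ✓ → 394
call_id=21: ✓ → 23
call_id=22: ✗
line_sum = 306 + 568 + 144 + 518 + 375 + 441 + 394 + 23 = 2769
—
[duration_s_count: duration_s > 2150 AND line <= 4]
call_id=9: ✗
call_id=10: ✗
call_id=11: ✓ → 1
call_id=12: ✗
call_id=13: ✗
call_id=14: ✗
call_id=15: ✗
call_id=16: ✗
call_id=17: ✗
call_id=18: ✗
call_id=19: ✗
call_id=20: ✗
call_id=21: ✗
call_id=22: ✗
duration_s_count = COUNT(1) = 1
—
[duration_s_sum: duration_s BETWEEN 809 AND 2032 AND line BETWEEN 1 AND 5]
call_id=9: ✓ → 306
call_id=10: ✗
call_id=11: ✗
call_id=12: ✗
call_id=13: ✓ → 518
call_id=14: ✗
call_id=15: ✓ → 375
call_id=16: ✗
call_id=17: ✗
call_id=18: ✗
call_id=19: ✗
call_id=20: ✓ → 394
call_id=21: ✗
call_id=22: ✗
duration_s_sum = 306 + 518 + 375 + 394 = 1593

line_sum=2769, duration_s_count=1, duration_s_sum=1593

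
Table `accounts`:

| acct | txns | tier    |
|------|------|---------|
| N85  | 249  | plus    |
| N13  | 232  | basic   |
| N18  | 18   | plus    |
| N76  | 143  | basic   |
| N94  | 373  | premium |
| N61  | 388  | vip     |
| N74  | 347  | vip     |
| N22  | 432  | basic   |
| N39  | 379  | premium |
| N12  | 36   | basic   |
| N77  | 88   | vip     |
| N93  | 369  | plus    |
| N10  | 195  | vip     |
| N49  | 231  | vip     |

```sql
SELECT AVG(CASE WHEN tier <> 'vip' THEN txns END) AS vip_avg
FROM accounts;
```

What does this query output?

acct=N85: ✓ → 249
acct=N13: ✓ → 232
acct=N18: ✓ → 18
acct=N76: ✓ → 143
acct=N94: ✓ → 373
acct=N61: ✗
acct=N74: ✗
acct=N22: ✓ → 432
acct=N39: ✓ → 379
acct=N12: ✓ → 36
acct=N77: ✗
acct=N93: ✓ → 369
acct=N10: ✗
acct=N49: ✗
vip_avg = (249 + 232 + 18 + 143 + 373 + 432 + 379 + 36 + 369) / 9 = 247.8888888889

247.8888888889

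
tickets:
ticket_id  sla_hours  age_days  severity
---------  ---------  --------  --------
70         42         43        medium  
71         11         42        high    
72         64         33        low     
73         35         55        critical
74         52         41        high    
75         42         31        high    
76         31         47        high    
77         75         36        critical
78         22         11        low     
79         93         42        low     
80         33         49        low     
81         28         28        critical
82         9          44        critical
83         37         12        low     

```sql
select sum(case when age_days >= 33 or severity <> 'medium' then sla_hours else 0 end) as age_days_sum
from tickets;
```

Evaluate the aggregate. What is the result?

ticket_id=70: ✓ → 42
ticket_id=71: ✓ → 11
ticket_id=72: ✓ → 64
ticket_id=73: ✓ → 35
ticket_id=74: ✓ → 52
ticket_id=75: ✓ → 42
ticket_id=76: ✓ → 31
ticket_id=77: ✓ → 75
ticket_id=78: ✓ → 22
ticket_id=79: ✓ → 93
ticket_id=80: ✓ → 33
ticket_id=81: ✓ → 28
ticket_id=82: ✓ → 9
ticket_id=83: ✓ → 37
age_days_sum = 42 + 11 + 64 + 35 + 52 + 42 + 31 + 75 + 22 + 93 + 33 + 28 + 9 + 37 = 574

574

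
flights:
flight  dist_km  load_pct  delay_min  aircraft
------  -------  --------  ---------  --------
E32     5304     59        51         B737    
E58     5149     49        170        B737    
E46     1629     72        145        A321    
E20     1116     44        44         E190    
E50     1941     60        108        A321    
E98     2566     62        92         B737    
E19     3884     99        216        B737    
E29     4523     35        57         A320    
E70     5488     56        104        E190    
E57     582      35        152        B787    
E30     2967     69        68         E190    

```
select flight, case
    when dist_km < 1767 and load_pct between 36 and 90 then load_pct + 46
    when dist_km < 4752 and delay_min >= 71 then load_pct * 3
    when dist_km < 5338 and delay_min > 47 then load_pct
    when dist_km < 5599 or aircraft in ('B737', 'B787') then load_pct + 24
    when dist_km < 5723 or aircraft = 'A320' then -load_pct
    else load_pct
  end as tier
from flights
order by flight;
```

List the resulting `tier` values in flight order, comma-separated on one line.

297, 90, 35, 69, 59, 118, 180, 105, 49, 80, 186

flight=E19: dist_km < 4752 and delay_min >= 71 → 297
flight=E20: dist_km < 1767 and load_pct between 36 and 90 → 90
flight=E29: dist_km < 5338 and delay_min > 47 → 35
flight=E30: dist_km < 5338 and delay_min > 47 → 69
flight=E32: dist_km < 5338 and delay_min > 47 → 59
flight=E46: dist_km < 1767 and load_pct between 36 and 90 → 118
flight=E50: dist_km < 4752 and delay_min >= 71 → 180
flight=E57: dist_km < 4752 and delay_min >= 71 → 105
flight=E58: dist_km < 5338 and delay_min > 47 → 49
flight=E70: dist_km < 5599 or aircraft in ('B737', 'B787') → 80
flight=E98: dist_km < 4752 and delay_min >= 71 → 186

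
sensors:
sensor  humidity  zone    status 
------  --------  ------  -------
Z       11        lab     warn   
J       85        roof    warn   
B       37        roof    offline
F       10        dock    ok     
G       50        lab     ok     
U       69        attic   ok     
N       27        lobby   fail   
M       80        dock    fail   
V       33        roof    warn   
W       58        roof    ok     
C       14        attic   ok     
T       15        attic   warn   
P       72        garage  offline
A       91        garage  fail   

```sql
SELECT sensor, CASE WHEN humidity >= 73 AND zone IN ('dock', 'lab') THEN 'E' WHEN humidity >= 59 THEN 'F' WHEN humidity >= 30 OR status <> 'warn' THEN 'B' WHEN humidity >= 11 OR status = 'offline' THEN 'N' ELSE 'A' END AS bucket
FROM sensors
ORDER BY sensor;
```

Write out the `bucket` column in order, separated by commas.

sensor=A: humidity >= 59 → F
sensor=B: humidity >= 30 OR status <> 'warn' → B
sensor=C: humidity >= 30 OR status <> 'warn' → B
sensor=F: humidity >= 30 OR status <> 'warn' → B
sensor=G: humidity >= 30 OR status <> 'warn' → B
sensor=J: humidity >= 59 → F
sensor=M: humidity >= 73 AND zone IN ('dock', 'lab') → E
sensor=N: humidity >= 30 OR status <> 'warn' → B
sensor=P: humidity >= 59 → F
sensor=T: humidity >= 11 OR status = 'offline' → N
sensor=U: humidity >= 59 → F
sensor=V: humidity >= 30 OR status <> 'warn' → B
sensor=W: humidity >= 30 OR status <> 'warn' → B
sensor=Z: humidity >= 11 OR status = 'offline' → N

F, B, B, B, B, F, E, B, F, N, F, B, B, N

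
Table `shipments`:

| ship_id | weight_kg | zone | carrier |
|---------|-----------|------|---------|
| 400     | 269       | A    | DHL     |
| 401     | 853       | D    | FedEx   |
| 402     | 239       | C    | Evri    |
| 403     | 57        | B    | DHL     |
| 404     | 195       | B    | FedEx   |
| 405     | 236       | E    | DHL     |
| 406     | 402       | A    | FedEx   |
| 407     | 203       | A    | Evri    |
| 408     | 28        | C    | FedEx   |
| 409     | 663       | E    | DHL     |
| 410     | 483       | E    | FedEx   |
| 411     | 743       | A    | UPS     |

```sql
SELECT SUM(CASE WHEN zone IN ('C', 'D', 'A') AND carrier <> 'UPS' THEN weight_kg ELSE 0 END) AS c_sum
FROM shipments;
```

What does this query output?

ship_id=400: ✓ → 269
ship_id=401: ✓ → 853
ship_id=402: ✓ → 239
ship_id=403: ✗
ship_id=404: ✗
ship_id=405: ✗
ship_id=406: ✓ → 402
ship_id=407: ✓ → 203
ship_id=408: ✓ → 28
ship_id=409: ✗
ship_id=410: ✗
ship_id=411: ✗
c_sum = 269 + 853 + 239 + 402 + 203 + 28 = 1994

1994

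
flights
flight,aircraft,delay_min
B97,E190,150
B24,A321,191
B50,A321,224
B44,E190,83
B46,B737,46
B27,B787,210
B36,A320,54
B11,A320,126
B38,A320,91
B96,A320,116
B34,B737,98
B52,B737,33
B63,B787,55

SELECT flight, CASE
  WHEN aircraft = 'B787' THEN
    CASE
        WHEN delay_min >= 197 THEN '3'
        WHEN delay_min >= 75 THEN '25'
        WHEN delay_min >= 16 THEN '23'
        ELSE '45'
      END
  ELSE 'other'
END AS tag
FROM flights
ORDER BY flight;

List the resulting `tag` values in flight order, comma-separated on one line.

flight=B11: aircraft='A320' → outer ELSE → other
flight=B24: aircraft='A321' → outer ELSE → other
flight=B27: aircraft='B787' → inner[delay_min >= 197] → 3
flight=B34: aircraft='B737' → outer ELSE → other
flight=B36: aircraft='A320' → outer ELSE → other
flight=B38: aircraft='A320' → outer ELSE → other
flight=B44: aircraft='E190' → outer ELSE → other
flight=B46: aircraft='B737' → outer ELSE → other
flight=B50: aircraft='A321' → outer ELSE → other
flight=B52: aircraft='B737' → outer ELSE → other
flight=B63: aircraft='B787' → inner[delay_min >= 16] → 23
flight=B96: aircraft='A320' → outer ELSE → other
flight=B97: aircraft='E190' → outer ELSE → other

other, other, 3, other, other, other, other, other, other, other, 23, other, other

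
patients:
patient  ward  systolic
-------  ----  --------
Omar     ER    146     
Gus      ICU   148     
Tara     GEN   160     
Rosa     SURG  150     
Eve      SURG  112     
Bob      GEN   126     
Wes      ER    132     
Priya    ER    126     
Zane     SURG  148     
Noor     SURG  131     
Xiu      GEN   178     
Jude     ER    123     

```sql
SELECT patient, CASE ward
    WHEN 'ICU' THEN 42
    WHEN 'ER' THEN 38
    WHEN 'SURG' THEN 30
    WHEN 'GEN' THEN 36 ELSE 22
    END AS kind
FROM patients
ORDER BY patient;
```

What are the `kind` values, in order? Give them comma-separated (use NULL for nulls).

patient=Bob: ward='GEN' → 36
patient=Eve: ward='SURG' → 30
patient=Gus: ward='ICU' → 42
patient=Jude: ward='ER' → 38
patient=Noor: ward='SURG' → 30
patient=Omar: ward='ER' → 38
patient=Priya: ward='ER' → 38
patient=Rosa: ward='SURG' → 30
patient=Tara: ward='GEN' → 36
patient=Wes: ward='ER' → 38
patient=Xiu: ward='GEN' → 36
patient=Zane: ward='SURG' → 30

36, 30, 42, 38, 30, 38, 38, 30, 36, 38, 36, 30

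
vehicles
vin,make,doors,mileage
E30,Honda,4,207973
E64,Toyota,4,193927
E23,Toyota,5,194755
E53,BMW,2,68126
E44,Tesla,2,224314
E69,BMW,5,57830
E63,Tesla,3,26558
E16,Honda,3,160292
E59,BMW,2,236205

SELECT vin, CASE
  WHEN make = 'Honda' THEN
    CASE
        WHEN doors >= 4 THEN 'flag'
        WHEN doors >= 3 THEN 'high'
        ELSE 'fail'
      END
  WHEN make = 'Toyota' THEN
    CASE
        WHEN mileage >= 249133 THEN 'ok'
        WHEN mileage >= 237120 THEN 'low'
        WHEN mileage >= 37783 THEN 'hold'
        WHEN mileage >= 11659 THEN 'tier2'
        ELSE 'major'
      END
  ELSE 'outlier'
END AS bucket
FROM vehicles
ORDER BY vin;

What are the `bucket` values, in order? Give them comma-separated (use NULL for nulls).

vin=E16: make='Honda' → inner[doors >= 3] → high
vin=E23: make='Toyota' → inner[mileage >= 37783] → hold
vin=E30: make='Honda' → inner[doors >= 4] → flag
vin=E44: make='Tesla' → outer ELSE → outlier
vin=E53: make='BMW' → outer ELSE → outlier
vin=E59: make='BMW' → outer ELSE → outlier
vin=E63: make='Tesla' → outer ELSE → outlier
vin=E64: make='Toyota' → inner[mileage >= 37783] → hold
vin=E69: make='BMW' → outer ELSE → outlier

high, hold, flag, outlier, outlier, outlier, outlier, hold, outlier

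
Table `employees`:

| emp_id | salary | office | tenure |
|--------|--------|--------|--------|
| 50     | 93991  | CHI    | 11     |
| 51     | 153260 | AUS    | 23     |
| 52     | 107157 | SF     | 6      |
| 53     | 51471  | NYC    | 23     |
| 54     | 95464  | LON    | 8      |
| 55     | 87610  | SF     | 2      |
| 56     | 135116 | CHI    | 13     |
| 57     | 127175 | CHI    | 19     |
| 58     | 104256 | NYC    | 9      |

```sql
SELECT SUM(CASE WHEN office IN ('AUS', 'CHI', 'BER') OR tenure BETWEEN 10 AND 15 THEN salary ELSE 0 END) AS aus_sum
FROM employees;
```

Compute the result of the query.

509542

emp_id=50: ✓ → 93991
emp_id=51: ✓ → 153260
emp_id=52: ✗
emp_id=53: ✗
emp_id=54: ✗
emp_id=55: ✗
emp_id=56: ✓ → 135116
emp_id=57: ✓ → 127175
emp_id=58: ✗
aus_sum = 93991 + 153260 + 135116 + 127175 = 509542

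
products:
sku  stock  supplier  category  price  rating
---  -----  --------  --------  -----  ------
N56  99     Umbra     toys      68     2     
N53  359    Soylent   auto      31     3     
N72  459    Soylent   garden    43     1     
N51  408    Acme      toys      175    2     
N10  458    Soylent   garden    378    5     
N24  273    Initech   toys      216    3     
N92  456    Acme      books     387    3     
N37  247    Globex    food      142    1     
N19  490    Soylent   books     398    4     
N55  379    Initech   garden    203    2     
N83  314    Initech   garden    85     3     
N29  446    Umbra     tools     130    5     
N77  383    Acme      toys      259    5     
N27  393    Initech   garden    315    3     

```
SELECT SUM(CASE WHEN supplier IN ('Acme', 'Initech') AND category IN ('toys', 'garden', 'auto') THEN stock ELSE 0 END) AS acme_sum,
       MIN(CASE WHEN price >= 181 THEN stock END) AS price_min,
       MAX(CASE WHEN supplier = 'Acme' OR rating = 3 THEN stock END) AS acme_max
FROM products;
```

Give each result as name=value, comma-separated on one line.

acme_sum=2150, price_min=273, acme_max=456

[acme_sum: supplier IN ('Acme', 'Initech') AND category IN ('toys', 'garden', 'auto')]
sku=N56: ✗
sku=N53: ✗
sku=N72: ✗
sku=N51: ✓ → 408
sku=N10: ✗
sku=N24: ✓ → 273
sku=N92: ✗
sku=N37: ✗
sku=N19: ✗
sku=N55: ✓ → 379
sku=N83: ✓ → 314
sku=N29: ✗
sku=N77: ✓ → 383
sku=N27: ✓ → 393
acme_sum = 408 + 273 + 379 + 314 + 383 + 393 = 2150
—
[price_min: price >= 181]
sku=N56: ✗
sku=N53: ✗
sku=N72: ✗
sku=N51: ✗
sku=N10: ✓ → 458
sku=N24: ✓ → 273
sku=N92: ✓ → 456
sku=N37: ✗
sku=N19: ✓ → 490
sku=N55: ✓ → 379
sku=N83: ✗
sku=N29: ✗
sku=N77: ✓ → 383
sku=N27: ✓ → 393
price_min = MIN(458, 273, 456, 490, 379, 383, 393) = 273
—
[acme_max: supplier = 'Acme' OR rating = 3]
sku=N56: ✗
sku=N53: ✓ → 359
sku=N72: ✗
sku=N51: ✓ → 408
sku=N10: ✗
sku=N24: ✓ → 273
sku=N92: ✓ → 456
sku=N37: ✗
sku=N19: ✗
sku=N55: ✗
sku=N83: ✓ → 314
sku=N29: ✗
sku=N77: ✓ → 383
sku=N27: ✓ → 393
acme_max = MAX(359, 408, 273, 456, 314, 383, 393) = 456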